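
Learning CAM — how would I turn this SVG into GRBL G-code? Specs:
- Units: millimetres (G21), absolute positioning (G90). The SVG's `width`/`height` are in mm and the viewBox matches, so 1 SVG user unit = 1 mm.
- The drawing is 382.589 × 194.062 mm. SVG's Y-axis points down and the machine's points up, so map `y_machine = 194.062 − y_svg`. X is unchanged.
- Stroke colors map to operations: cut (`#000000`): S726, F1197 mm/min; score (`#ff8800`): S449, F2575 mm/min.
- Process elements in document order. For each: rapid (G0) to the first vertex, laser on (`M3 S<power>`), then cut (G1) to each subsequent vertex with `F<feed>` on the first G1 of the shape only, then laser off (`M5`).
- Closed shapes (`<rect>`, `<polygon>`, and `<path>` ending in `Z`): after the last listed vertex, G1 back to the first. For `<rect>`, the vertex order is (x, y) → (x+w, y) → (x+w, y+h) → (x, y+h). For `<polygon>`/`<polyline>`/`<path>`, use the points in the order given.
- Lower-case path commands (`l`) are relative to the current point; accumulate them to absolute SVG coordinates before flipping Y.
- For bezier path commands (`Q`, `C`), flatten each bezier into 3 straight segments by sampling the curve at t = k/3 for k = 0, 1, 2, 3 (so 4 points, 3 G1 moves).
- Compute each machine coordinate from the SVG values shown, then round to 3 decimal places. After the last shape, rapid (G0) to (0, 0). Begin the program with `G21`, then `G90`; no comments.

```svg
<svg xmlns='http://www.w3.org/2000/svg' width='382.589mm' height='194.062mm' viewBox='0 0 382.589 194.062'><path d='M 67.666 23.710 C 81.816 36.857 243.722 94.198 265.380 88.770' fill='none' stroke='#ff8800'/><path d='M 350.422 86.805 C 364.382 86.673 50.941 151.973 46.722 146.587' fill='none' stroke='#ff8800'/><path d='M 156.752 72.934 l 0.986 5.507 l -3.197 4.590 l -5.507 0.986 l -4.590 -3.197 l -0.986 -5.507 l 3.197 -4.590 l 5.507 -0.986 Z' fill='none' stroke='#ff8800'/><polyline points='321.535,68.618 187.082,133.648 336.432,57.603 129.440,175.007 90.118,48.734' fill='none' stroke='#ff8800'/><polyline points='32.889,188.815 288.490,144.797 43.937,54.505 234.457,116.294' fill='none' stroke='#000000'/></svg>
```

G21
G90
G0 X67.666 Y170.352
M3 S449
G1 X120.401 Y146.435 F2575
G1 X207.639 Y116.825
G1 X265.380 Y105.292
M5
G0 X350.422 Y107.257
M3 S449
G1 X278.827 Y90.620 F2575
G1 X130.436 Y60.610
G1 X46.722 Y47.475
M5
G0 X156.752 Y121.128
M3 S449
G1 X157.738 Y115.621 F2575
G1 X154.541 Y111.031
G1 X149.034 Y110.045
G1 X144.444 Y113.242
G1 X143.458 Y118.749
G1 X146.655 Y123.339
G1 X152.162 Y124.325
G1 X156.752 Y121.128
M5
G0 X321.535 Y125.444
M3 S449
G1 X187.082 Y60.414 F2575
G1 X336.432 Y136.459
G1 X129.440 Y19.055
G1 X90.118 Y145.328
M5
G0 X32.889 Y5.247
M3 S726
G1 X288.490 Y49.265 F1197
G1 X43.937 Y139.557
G1 X234.457 Y77.768
M5
G0 X0.000 Y0.000

viewBox `0 0 382.589 194.062` with mm width/height → 1 unit = 1 mm. Flip: y_m = 194.062 − y_svg.

**Shape 1** — `<path>` cubic bezier, stroke `#ff8800` → score (S449, F2575). Control points (SVG): P0=(67.666,23.710), P1=(81.816,36.857), P2=(243.722,94.198), P3=(265.380,88.770); sampled at t=k/3. Machine vertices: (67.666,170.352) → (120.401,146.435) → (207.639,116.825) → (265.380,105.292). Open path.

**Shape 2** — `<path>` cubic bezier, stroke `#ff8800` → score (S449, F2575). Control points (SVG): P0=(350.422,86.805), P1=(364.382,86.673), P2=(50.941,151.973), P3=(46.722,146.587); sampled at t=k/3. Machine vertices: (350.422,107.257) → (278.827,90.620) → (130.436,60.610) → (46.722,47.475). Open path.

**Shape 3** — `<path>` regular polygon, stroke `#ff8800` → score (S449, F2575). Machine vertices: (156.752,121.128) → (157.738,115.621) → (154.541,111.031) → (149.034,110.045) → (144.444,113.242) → (143.458,118.749) → (146.655,123.339) → (152.162,124.325) → (156.752,121.128). Closed: final G1 returns to the first vertex.

**Shape 4** — `<polyline>` open polyline, stroke `#ff8800` → score (S449, F2575). Machine vertices: (321.535,125.444) → (187.082,60.414) → (336.432,136.459) → (129.440,19.055) → (90.118,145.328). Open path.

**Shape 5** — `<polyline>` open polyline, stroke `#000000` → cut (S726, F1197). Machine vertices: (32.889,5.247) → (288.490,49.265) → (43.937,139.557) → (234.457,77.768). Open path.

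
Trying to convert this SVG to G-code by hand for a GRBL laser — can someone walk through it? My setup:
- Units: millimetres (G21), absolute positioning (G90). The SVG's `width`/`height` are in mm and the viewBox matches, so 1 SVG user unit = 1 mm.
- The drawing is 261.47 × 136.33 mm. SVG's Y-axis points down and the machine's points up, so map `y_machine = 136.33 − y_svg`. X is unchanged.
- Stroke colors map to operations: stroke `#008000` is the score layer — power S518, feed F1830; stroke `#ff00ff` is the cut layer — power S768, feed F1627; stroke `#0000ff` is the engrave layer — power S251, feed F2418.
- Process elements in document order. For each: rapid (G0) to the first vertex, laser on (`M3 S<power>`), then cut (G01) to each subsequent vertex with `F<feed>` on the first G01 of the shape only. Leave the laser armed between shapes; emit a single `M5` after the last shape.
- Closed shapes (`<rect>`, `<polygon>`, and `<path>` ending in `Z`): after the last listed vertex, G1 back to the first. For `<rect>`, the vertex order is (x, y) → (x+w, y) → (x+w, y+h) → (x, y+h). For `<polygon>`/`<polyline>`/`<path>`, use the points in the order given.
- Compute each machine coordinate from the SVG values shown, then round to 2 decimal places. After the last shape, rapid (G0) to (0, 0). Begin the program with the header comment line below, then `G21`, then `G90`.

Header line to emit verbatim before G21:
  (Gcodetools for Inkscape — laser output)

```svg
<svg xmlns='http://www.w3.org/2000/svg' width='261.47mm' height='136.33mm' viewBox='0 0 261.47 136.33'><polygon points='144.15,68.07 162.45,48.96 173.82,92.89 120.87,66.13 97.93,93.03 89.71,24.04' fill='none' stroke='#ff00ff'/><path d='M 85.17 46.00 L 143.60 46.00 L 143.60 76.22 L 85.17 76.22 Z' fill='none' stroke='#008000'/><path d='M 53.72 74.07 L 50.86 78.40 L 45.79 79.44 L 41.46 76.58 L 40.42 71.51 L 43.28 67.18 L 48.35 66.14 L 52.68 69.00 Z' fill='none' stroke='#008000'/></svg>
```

(Gcodetools for Inkscape — laser output)
G21
G90
G0 X144.15 Y68.26
M3 S768
G01 X162.45 Y87.37 F1627
G01 X173.82 Y43.44
G01 X120.87 Y70.20
G01 X97.93 Y43.30
G01 X89.71 Y112.29
G01 X144.15 Y68.26
G0 X85.17 Y90.33
M3 S518
G01 X143.60 Y90.33 F1830
G01 X143.60 Y60.11
G01 X85.17 Y60.11
G01 X85.17 Y90.33
G0 X53.72 Y62.26
M3 S518
G01 X50.86 Y57.93 F1830
G01 X45.79 Y56.89
G01 X41.46 Y59.75
G01 X40.42 Y64.82
G01 X43.28 Y69.15
G01 X48.35 Y70.19
G01 X52.68 Y67.33
G01 X53.72 Y62.26
M5
G0 X0.00 Y0.00

viewBox `0 0 261.47 136.33` with mm width/height → 1 unit = 1 mm. Flip: y_m = 136.33 − y_svg.

**Shape 1** — `<polygon>` closed polygon, stroke `#ff00ff` → cut (S768, F1627). Machine vertices: (144.15,68.26) → (162.45,87.37) → (173.82,43.44) → (120.87,70.20) → (97.93,43.30) → (89.71,112.29) → (144.15,68.26). Closed: final G1 returns to the first vertex.

**Shape 2** — `<path>` rectangle, stroke `#008000` → score (S518, F1830). Machine vertices: (85.17,90.33) → (143.60,90.33) → (143.60,60.11) → (85.17,60.11) → (85.17,90.33). Closed: final G1 returns to the first vertex.

**Shape 3** — `<path>` regular polygon, stroke `#008000` → score (S518, F1830). Machine vertices: (53.72,62.26) → (50.86,57.93) → (45.79,56.89) → (41.46,59.75) → (40.42,64.82) → (43.28,69.15) → (48.35,70.19) → (52.68,67.33) → (53.72,62.26). Closed: final G1 returns to the first vertex.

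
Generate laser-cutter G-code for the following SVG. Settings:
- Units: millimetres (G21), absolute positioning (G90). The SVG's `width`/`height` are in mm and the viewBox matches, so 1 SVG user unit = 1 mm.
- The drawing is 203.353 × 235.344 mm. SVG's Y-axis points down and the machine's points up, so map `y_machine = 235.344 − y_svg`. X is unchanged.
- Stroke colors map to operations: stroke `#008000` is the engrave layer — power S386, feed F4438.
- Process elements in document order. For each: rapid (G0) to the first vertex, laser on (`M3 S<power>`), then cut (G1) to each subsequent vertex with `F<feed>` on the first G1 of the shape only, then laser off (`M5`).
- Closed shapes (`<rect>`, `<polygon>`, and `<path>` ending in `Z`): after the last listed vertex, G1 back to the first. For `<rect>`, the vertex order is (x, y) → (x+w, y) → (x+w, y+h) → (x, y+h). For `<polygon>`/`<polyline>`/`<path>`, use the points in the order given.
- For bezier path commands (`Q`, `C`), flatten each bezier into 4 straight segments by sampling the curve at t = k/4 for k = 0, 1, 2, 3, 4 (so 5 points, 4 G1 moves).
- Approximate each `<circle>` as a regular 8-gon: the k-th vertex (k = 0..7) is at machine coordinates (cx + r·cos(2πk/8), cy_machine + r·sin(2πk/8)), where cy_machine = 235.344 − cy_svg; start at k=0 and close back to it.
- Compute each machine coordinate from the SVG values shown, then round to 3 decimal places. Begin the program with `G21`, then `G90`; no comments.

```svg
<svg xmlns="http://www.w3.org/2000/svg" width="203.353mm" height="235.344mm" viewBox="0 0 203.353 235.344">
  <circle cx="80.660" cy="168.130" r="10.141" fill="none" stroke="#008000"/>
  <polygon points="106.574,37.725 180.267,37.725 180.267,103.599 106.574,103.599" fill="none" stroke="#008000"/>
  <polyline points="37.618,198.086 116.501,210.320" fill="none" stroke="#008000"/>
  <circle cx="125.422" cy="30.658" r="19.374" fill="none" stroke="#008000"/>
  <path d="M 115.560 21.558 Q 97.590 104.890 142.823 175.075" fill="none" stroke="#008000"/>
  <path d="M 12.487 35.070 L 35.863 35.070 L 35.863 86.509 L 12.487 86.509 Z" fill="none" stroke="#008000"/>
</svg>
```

G21
G90
G0 X90.801 Y67.214
M3 S386
G1 X87.831 Y74.385 F4438
G1 X80.660 Y77.355
G1 X73.489 Y74.385
G1 X70.519 Y67.214
G1 X73.489 Y60.043
G1 X80.660 Y57.073
G1 X87.831 Y60.043
G1 X90.801 Y67.214
M5
G0 X106.574 Y197.619
M3 S386
G1 X180.267 Y197.619 F4438
G1 X180.267 Y131.745
G1 X106.574 Y131.745
G1 X106.574 Y197.619
M5
G0 X37.618 Y37.258
M3 S386
G1 X116.501 Y25.024 F4438
M5
G0 X144.796 Y204.686
M3 S386
G1 X139.121 Y218.385 F4438
G1 X125.422 Y224.060
G1 X111.723 Y218.385
G1 X106.048 Y204.686
G1 X111.723 Y190.987
G1 X125.422 Y185.312
G1 X139.121 Y190.987
G1 X144.796 Y204.686
M5
G0 X115.560 Y213.786
M3 S386
G1 X110.525 Y172.942 F4438
G1 X113.391 Y133.741
G1 X124.157 Y96.183
G1 X142.823 Y60.269
M5
G0 X12.487 Y200.274
M3 S386
G1 X35.863 Y200.274 F4438
G1 X35.863 Y148.835
G1 X12.487 Y148.835
G1 X12.487 Y200.274
M5

1 u = 1 mm; y_m = 235.344 − y.

[1] `<circle>` circle, #008000→engrave S386 F4438: (90.801,67.214) → (87.831,74.385) → (80.660,77.355) → (73.489,74.385) → (70.519,67.214) → (73.489,60.043) → (80.660,57.073) → (87.831,60.043) → (90.801,67.214) (closed)

[2] `<polygon>` rectangle, #008000→engrave S386 F4438: (106.574,197.619) → (180.267,197.619) → (180.267,131.745) → (106.574,131.745) → (106.574,197.619) (closed)

[3] `<polyline>` line segment, #008000→engrave S386 F4438: (37.618,37.258) → (116.501,25.024)

[4] `<circle>` circle, #008000→engrave S386 F4438: (144.796,204.686) → (139.121,218.385) → (125.422,224.060) → (111.723,218.385) → (106.048,204.686) → (111.723,190.987) → (125.422,185.312) → (139.121,190.987) → (144.796,204.686) (closed)

[5] `<path>` quadratic bezier, #008000→engrave S386 F4438: (115.560,213.786) → (110.525,172.942) → (113.391,133.741) → (124.157,96.183) → (142.823,60.269)

[6] `<path>` rectangle, #008000→engrave S386 F4438: (12.487,200.274) → (35.863,200.274) → (35.863,148.835) → (12.487,148.835) → (12.487,200.274) (closed)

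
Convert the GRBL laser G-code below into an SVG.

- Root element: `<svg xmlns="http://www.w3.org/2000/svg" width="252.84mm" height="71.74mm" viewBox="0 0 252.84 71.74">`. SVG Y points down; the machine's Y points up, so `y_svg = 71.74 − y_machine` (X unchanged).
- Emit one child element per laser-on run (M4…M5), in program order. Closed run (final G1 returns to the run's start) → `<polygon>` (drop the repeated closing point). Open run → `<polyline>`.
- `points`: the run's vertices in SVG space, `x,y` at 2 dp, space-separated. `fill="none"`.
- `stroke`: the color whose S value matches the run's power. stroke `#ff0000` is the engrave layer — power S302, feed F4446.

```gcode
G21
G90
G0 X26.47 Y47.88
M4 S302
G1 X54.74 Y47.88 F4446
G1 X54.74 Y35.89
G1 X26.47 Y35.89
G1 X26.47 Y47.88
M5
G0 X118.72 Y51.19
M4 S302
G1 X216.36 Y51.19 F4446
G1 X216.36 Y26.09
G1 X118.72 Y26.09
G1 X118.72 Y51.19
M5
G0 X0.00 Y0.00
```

Machine Y-up, SVG Y-down with viewBox height 71.74, so y_svg = 71.74 − y_machine; X carries over. Every run uses S302, so all elements get stroke `#ff0000` (engrave).

Run 1: The run returns to its start, so emit a `<polygon>` with points (Y-flipped): 26.47,23.86 54.74,23.86 54.74,35.85 26.47,35.85.

Run 2: The run returns to its start, so emit a `<polygon>` with points (Y-flipped): 118.72,20.55 216.36,20.55 216.36,45.65 118.72,45.65.

<svg xmlns="http://www.w3.org/2000/svg" width="252.84mm" height="71.74mm" viewBox="0 0 252.84 71.74">
  <polygon points="26.47,23.86 54.74,23.86 54.74,35.85 26.47,35.85" fill="none" stroke="#ff0000"/>
  <polygon points="118.72,20.55 216.36,20.55 216.36,45.65 118.72,45.65" fill="none" stroke="#ff0000"/>
</svg>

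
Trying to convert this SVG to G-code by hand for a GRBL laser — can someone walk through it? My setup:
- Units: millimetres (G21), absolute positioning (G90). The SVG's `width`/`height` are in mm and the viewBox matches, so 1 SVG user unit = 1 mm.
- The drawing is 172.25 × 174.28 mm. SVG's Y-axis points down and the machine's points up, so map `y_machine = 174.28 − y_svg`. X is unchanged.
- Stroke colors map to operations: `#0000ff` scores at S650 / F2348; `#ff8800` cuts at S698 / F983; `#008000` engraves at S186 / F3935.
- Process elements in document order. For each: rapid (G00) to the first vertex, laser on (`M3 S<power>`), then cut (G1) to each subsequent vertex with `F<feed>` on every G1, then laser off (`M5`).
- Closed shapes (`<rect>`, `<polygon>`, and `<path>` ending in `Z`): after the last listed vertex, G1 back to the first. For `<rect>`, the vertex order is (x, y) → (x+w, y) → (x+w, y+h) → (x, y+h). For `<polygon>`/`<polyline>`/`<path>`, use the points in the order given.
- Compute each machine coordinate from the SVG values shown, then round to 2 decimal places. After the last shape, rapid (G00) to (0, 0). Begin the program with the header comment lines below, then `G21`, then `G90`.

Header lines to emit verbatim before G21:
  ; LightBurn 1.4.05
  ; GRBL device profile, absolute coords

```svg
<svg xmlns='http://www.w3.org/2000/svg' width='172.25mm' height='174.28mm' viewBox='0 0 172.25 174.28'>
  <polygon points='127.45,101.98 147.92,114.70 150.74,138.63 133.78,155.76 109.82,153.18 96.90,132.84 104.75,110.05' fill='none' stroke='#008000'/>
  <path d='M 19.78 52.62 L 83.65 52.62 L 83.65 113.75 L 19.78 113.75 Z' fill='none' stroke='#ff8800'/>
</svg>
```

; LightBurn 1.4.05
; GRBL device profile, absolute coords
G21
G90
G00 X127.45 Y72.30
M3 S186
G1 X147.92 Y59.58 F3935
G1 X150.74 Y35.65 F3935
G1 X133.78 Y18.52 F3935
G1 X109.82 Y21.10 F3935
G1 X96.90 Y41.44 F3935
G1 X104.75 Y64.23 F3935
G1 X127.45 Y72.30 F3935
M5
G00 X19.78 Y121.66
M3 S698
G1 X83.65 Y121.66 F983
G1 X83.65 Y60.53 F983
G1 X19.78 Y60.53 F983
G1 X19.78 Y121.66 F983
M5
G00 X0.00 Y0.00

viewBox `0 0 172.25 174.28` with mm width/height → 1 unit = 1 mm. Flip: y_m = 174.28 − y_svg.

**Shape 1** — `<polygon>` regular polygon, stroke `#008000` → engrave (S186, F3935). Machine vertices: (127.45,72.30) → (147.92,59.58) → (150.74,35.65) → (133.78,18.52) → (109.82,21.10) → (96.90,41.44) → (104.75,64.23) → (127.45,72.30). Closed: final G1 returns to the first vertex.

**Shape 2** — `<path>` rectangle, stroke `#ff8800` → cut (S698, F983). Machine vertices: (19.78,121.66) → (83.65,121.66) → (83.65,60.53) → (19.78,60.53) → (19.78,121.66). Closed: final G1 returns to the first vertex.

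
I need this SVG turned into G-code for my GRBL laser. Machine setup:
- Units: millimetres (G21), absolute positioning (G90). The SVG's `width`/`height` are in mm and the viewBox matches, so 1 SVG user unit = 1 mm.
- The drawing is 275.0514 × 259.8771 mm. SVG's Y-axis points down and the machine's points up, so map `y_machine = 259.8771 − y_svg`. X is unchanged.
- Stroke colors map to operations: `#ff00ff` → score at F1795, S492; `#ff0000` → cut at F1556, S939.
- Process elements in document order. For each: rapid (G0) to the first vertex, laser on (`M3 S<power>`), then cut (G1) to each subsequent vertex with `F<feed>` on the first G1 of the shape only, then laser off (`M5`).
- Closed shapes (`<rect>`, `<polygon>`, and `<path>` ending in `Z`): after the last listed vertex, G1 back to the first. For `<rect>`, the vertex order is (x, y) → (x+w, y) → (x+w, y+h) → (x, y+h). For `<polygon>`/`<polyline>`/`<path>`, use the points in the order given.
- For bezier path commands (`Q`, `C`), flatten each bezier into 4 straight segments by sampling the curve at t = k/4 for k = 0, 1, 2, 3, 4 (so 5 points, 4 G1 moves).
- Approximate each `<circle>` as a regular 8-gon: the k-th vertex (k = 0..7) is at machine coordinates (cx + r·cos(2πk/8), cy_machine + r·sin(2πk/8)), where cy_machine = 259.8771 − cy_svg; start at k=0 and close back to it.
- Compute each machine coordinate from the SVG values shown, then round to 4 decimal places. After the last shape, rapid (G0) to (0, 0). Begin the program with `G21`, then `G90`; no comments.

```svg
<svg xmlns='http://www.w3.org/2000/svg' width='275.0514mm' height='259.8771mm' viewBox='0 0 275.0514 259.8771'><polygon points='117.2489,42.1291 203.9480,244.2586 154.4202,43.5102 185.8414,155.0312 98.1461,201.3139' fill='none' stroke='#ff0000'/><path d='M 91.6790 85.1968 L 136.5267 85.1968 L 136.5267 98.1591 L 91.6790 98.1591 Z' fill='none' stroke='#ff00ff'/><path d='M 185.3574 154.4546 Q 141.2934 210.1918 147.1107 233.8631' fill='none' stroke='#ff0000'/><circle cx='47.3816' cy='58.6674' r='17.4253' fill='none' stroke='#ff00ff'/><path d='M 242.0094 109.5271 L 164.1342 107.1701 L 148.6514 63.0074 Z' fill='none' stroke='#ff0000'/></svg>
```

G21
G90
G0 X117.2489 Y217.7480
M3 S939
G1 X203.9480 Y15.6185 F1556
G1 X154.4202 Y216.3669
G1 X185.8414 Y104.8459
G1 X98.1461 Y58.5632
G1 X117.2489 Y217.7480
M5
G0 X91.6790 Y174.6803
M3 S492
G1 X136.5267 Y174.6803 F1795
G1 X136.5267 Y161.7180
G1 X91.6790 Y161.7180
G1 X91.6790 Y174.6803
M5
G0 X185.3574 Y105.4225
M3 S939
G1 X166.4430 Y79.5580 F1556
G1 X153.7637 Y57.7018
G1 X147.3196 Y39.8538
G1 X147.1107 Y26.0140
M5
G0 X64.8069 Y201.2097
M3 S492
G1 X59.7031 Y213.5312 F1795
G1 X47.3816 Y218.6350
G1 X35.0601 Y213.5312
G1 X29.9563 Y201.2097
G1 X35.0601 Y188.8882
G1 X47.3816 Y183.7844
G1 X59.7031 Y188.8882
G1 X64.8069 Y201.2097
M5
G0 X242.0094 Y150.3500
M3 S939
G1 X164.1342 Y152.7070 F1556
G1 X148.6514 Y196.8697
G1 X242.0094 Y150.3500
M5
G0 X0.0000 Y0.0000

viewBox `0 0 275.0514 259.8771` with mm width/height → 1 unit = 1 mm. Flip: y_m = 259.8771 − y_svg.

**Shape 1** — `<polygon>` closed polygon, stroke `#ff0000` → cut (S939, F1556). Machine vertices: (117.2489,217.7480) → (203.9480,15.6185) → (154.4202,216.3669) → (185.8414,104.8459) → (98.1461,58.5632) → (117.2489,217.7480). Closed: final G1 returns to the first vertex.

**Shape 2** — `<path>` rectangle, stroke `#ff00ff` → score (S492, F1795). Machine vertices: (91.6790,174.6803) → (136.5267,174.6803) → (136.5267,161.7180) → (91.6790,161.7180) → (91.6790,174.6803). Closed: final G1 returns to the first vertex.

**Shape 3** — `<path>` quadratic bezier, stroke `#ff0000` → cut (S939, F1556). Control points (SVG): P0=(185.3574,154.4546), P1=(141.2934,210.1918), P2=(147.1107,233.8631); sampled at t=k/4. Machine vertices: (185.3574,105.4225) → (166.4430,79.5580) → (153.7637,57.7018) → (147.3196,39.8538) → (147.1107,26.0140). Open path.

**Shape 4** — `<circle>` circle, stroke `#ff00ff` → score (S492, F1795). Machine vertices: (64.8069,201.2097) → (59.7031,213.5312) → (47.3816,218.6350) → (35.0601,213.5312) → (29.9563,201.2097) → (35.0601,188.8882) → (47.3816,183.7844) → (59.7031,188.8882) → (64.8069,201.2097). Closed: final G1 returns to the first vertex.

**Shape 5** — `<path>` closed polygon, stroke `#ff0000` → cut (S939, F1556). Machine vertices: (242.0094,150.3500) → (164.1342,152.7070) → (148.6514,196.8697) → (242.0094,150.3500). Closed: final G1 returns to the first vertex.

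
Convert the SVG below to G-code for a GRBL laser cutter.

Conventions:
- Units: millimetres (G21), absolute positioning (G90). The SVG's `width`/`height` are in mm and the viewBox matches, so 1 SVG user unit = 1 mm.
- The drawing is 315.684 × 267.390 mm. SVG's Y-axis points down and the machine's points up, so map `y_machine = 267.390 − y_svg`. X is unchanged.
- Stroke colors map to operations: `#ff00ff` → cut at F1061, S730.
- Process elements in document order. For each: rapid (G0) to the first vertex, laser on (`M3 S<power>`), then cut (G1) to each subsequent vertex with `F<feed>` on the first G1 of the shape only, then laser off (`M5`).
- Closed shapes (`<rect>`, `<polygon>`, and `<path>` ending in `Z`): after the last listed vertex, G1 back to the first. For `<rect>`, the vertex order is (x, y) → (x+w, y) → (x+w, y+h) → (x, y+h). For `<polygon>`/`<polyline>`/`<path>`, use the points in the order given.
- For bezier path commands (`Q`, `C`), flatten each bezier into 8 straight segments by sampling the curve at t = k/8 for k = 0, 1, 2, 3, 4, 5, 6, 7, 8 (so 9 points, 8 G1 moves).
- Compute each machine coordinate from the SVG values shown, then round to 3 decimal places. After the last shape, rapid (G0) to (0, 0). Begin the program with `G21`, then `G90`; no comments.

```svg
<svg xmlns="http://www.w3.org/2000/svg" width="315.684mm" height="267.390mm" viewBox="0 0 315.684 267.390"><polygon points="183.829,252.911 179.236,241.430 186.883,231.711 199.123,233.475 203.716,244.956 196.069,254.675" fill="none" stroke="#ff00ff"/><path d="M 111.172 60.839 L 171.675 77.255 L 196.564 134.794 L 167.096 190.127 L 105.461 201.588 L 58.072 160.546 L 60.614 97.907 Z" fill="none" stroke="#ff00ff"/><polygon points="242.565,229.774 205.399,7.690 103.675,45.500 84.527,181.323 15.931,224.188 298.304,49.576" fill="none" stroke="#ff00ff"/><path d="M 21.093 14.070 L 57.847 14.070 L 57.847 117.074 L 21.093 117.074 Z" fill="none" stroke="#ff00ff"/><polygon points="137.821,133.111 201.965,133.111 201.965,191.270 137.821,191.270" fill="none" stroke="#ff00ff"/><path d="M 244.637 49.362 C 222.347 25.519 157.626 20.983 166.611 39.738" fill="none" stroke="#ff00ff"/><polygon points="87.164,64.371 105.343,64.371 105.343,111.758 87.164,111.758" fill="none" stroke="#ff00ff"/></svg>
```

G21
G90
G0 X183.829 Y14.479
M3 S730
G1 X179.236 Y25.960 F1061
G1 X186.883 Y35.679
G1 X199.123 Y33.915
G1 X203.716 Y22.434
G1 X196.069 Y12.715
G1 X183.829 Y14.479
M5
G0 X111.172 Y206.551
M3 S730
G1 X171.675 Y190.135 F1061
G1 X196.564 Y132.596
G1 X167.096 Y77.263
G1 X105.461 Y65.802
G1 X58.072 Y106.844
G1 X60.614 Y169.483
G1 X111.172 Y206.551
M5
G0 X242.565 Y37.616
M3 S730
G1 X205.399 Y259.700 F1061
G1 X103.675 Y221.890
G1 X84.527 Y86.067
G1 X15.931 Y43.202
G1 X298.304 Y217.814
G1 X242.565 Y37.616
M5
G0 X21.093 Y253.320
M3 S730
G1 X57.847 Y253.320 F1061
G1 X57.847 Y150.316
G1 X21.093 Y150.316
G1 X21.093 Y253.320
M5
G0 X137.821 Y134.279
M3 S730
G1 X201.965 Y134.279 F1061
G1 X201.965 Y76.120
G1 X137.821 Y76.120
G1 X137.821 Y134.279
M5
G0 X244.637 Y218.028
M3 S730
G1 X234.516 Y226.056 F1061
G1 X221.778 Y232.228
G1 X207.785 Y236.496
G1 X193.896 Y238.814
G1 X181.473 Y239.136
G1 X171.877 Y237.413
G1 X166.470 Y233.601
G1 X166.611 Y227.652
M5
G0 X87.164 Y203.019
M3 S730
G1 X105.343 Y203.019 F1061
G1 X105.343 Y155.632
G1 X87.164 Y155.632
G1 X87.164 Y203.019
M5
G0 X0.000 Y0.000

viewBox `0 0 315.684 267.390` with mm width/height → 1 unit = 1 mm. Flip: y_m = 267.390 − y_svg.

**Shape 1** — `<polygon>` regular polygon, stroke `#ff00ff` → cut (S730, F1061). Machine vertices: (183.829,14.479) → (179.236,25.960) → (186.883,35.679) → (199.123,33.915) → (203.716,22.434) → (196.069,12.715) → (183.829,14.479). Closed: final G1 returns to the first vertex.

**Shape 2** — `<path>` regular polygon, stroke `#ff00ff` → cut (S730, F1061). Machine vertices: (111.172,206.551) → (171.675,190.135) → (196.564,132.596) → (167.096,77.263) → (105.461,65.802) → (58.072,106.844) → (60.614,169.483) → (111.172,206.551). Closed: final G1 returns to the first vertex.

**Shape 3** — `<polygon>` closed polygon, stroke `#ff00ff` → cut (S730, F1061). Machine vertices: (242.565,37.616) → (205.399,259.700) → (103.675,221.890) → (84.527,86.067) → (15.931,43.202) → (298.304,217.814) → (242.565,37.616). Closed: final G1 returns to the first vertex.

**Shape 4** — `<path>` rectangle, stroke `#ff00ff` → cut (S730, F1061). Machine vertices: (21.093,253.320) → (57.847,253.320) → (57.847,150.316) → (21.093,150.316) → (21.093,253.320). Closed: final G1 returns to the first vertex.

**Shape 5** — `<polygon>` rectangle, stroke `#ff00ff` → cut (S730, F1061). Machine vertices: (137.821,134.279) → (201.965,134.279) → (201.965,76.120) → (137.821,76.120) → (137.821,134.279). Closed: final G1 returns to the first vertex.

**Shape 6** — `<path>` cubic bezier, stroke `#ff00ff` → cut (S730, F1061). Control points (SVG): P0=(244.637,49.362), P1=(222.347,25.519), P2=(157.626,20.983), P3=(166.611,39.738); sampled at t=k/8. Machine vertices: (244.637,218.028) → (234.516,226.056) → (221.778,232.228) → (207.785,236.496) → (193.896,238.814) → (181.473,239.136) → (171.877,237.413) → (166.470,233.601) → (166.611,227.652). Open path.

**Shape 7** — `<polygon>` rectangle, stroke `#ff00ff` → cut (S730, F1061). Machine vertices: (87.164,203.019) → (105.343,203.019) → (105.343,155.632) → (87.164,155.632) → (87.164,203.019). Closed: final G1 returns to the first vertex.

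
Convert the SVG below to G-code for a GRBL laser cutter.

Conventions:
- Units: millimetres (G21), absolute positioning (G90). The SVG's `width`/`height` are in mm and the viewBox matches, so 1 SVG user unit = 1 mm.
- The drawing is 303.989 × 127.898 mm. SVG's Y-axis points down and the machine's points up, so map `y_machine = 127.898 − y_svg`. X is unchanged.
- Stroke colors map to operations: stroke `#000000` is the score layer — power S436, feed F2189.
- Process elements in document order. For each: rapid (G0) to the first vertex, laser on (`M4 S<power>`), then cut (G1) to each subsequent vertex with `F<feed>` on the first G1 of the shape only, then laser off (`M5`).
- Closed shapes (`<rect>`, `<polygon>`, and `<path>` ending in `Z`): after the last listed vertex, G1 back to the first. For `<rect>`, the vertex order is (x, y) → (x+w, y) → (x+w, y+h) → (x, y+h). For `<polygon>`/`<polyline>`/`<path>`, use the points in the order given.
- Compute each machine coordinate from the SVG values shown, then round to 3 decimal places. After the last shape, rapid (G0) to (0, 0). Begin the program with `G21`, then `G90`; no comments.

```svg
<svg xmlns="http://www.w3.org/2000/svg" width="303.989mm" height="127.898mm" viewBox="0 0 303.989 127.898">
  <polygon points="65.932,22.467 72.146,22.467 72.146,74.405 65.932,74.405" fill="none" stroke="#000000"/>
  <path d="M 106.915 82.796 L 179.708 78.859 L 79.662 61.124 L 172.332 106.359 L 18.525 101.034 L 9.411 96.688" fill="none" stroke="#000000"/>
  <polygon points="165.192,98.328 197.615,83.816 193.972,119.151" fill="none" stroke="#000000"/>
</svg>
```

Since the viewBox matches the mm dimensions, user units are millimetres directly. The only transform is the Y-flip y_m = 127.898 − y_svg.

Shape 1 is a rectangle drawn with `<polygon>`. Its stroke #000000 means score at S436, F2189. After flipping Y the toolpath is (65.932,105.431) → (72.146,105.431) → (72.146,53.493) → (65.932,53.493) → (65.932,105.431), returning to the start.

Shape 2 is a open polyline drawn with `<path>`. Its stroke #000000 means score at S436, F2189. After flipping Y the toolpath is (106.915,45.102) → (179.708,49.039) → (79.662,66.774) → (172.332,21.539) → (18.525,26.864) → (9.411,31.210).

Shape 3 is a regular polygon drawn with `<polygon>`. Its stroke #000000 means score at S436, F2189. After flipping Y the toolpath is (165.192,29.570) → (197.615,44.082) → (193.972,8.747) → (165.192,29.570), returning to the start.

G21
G90
G0 X65.932 Y105.431
M4 S436
G1 X72.146 Y105.431 F2189
G1 X72.146 Y53.493
G1 X65.932 Y53.493
G1 X65.932 Y105.431
M5
G0 X106.915 Y45.102
M4 S436
G1 X179.708 Y49.039 F2189
G1 X79.662 Y66.774
G1 X172.332 Y21.539
G1 X18.525 Y26.864
G1 X9.411 Y31.210
M5
G0 X165.192 Y29.570
M4 S436
G1 X197.615 Y44.082 F2189
G1 X193.972 Y8.747
G1 X165.192 Y29.570
M5
G0 X0.000 Y0.000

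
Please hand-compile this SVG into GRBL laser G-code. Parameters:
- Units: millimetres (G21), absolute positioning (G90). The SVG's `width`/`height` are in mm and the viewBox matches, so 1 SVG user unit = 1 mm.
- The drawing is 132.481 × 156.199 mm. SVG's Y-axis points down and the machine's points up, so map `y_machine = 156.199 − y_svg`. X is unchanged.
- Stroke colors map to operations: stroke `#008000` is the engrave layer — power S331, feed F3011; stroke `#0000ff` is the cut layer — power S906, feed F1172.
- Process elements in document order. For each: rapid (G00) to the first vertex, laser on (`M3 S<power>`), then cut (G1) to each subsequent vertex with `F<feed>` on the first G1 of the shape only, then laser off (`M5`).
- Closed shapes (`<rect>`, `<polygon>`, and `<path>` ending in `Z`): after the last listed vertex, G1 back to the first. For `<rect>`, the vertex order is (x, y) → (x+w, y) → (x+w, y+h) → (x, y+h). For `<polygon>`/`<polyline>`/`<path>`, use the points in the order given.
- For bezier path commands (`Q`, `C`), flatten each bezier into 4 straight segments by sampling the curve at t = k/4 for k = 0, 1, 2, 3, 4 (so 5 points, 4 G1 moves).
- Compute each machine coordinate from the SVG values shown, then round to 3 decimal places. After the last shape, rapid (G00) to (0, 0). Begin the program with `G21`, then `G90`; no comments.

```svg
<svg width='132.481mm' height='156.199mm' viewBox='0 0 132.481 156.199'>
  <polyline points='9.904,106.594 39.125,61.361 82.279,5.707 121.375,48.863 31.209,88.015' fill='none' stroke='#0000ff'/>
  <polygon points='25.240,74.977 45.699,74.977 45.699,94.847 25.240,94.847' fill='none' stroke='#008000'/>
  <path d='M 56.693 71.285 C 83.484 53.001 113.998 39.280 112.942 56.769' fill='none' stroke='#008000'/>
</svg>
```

viewBox `0 0 132.481 156.199` with mm width/height → 1 unit = 1 mm. Flip: y_m = 156.199 − y_svg.

**Shape 1** — `<polyline>` open polyline, stroke `#0000ff` → cut (S906, F1172). Machine vertices: (9.904,49.605) → (39.125,94.838) → (82.279,150.492) → (121.375,107.336) → (31.209,68.184). Open path.

**Shape 2** — `<polygon>` rectangle, stroke `#008000` → engrave (S331, F3011). Machine vertices: (25.240,81.222) → (45.699,81.222) → (45.699,61.352) → (25.240,61.352) → (25.240,81.222). Closed: final G1 returns to the first vertex.

**Shape 3** — `<path>` cubic bezier, stroke `#008000` → engrave (S331, F3011). Control points (SVG): P0=(56.693,71.285), P1=(83.484,53.001), P2=(113.998,39.280), P3=(112.942,56.769); sampled at t=k/4. Machine vertices: (56.693,84.914) → (76.933,97.355) → (95.260,105.587) → (108.366,107.111) → (112.942,99.430). Open path.

G21
G90
G00 X9.904 Y49.605
M3 S906
G1 X39.125 Y94.838 F1172
G1 X82.279 Y150.492
G1 X121.375 Y107.336
G1 X31.209 Y68.184
M5
G00 X25.240 Y81.222
M3 S331
G1 X45.699 Y81.222 F3011
G1 X45.699 Y61.352
G1 X25.240 Y61.352
G1 X25.240 Y81.222
M5
G00 X56.693 Y84.914
M3 S331
G1 X76.933 Y97.355 F3011
G1 X95.260 Y105.587
G1 X108.366 Y107.111
G1 X112.942 Y99.430
M5
G00 X0.000 Y0.000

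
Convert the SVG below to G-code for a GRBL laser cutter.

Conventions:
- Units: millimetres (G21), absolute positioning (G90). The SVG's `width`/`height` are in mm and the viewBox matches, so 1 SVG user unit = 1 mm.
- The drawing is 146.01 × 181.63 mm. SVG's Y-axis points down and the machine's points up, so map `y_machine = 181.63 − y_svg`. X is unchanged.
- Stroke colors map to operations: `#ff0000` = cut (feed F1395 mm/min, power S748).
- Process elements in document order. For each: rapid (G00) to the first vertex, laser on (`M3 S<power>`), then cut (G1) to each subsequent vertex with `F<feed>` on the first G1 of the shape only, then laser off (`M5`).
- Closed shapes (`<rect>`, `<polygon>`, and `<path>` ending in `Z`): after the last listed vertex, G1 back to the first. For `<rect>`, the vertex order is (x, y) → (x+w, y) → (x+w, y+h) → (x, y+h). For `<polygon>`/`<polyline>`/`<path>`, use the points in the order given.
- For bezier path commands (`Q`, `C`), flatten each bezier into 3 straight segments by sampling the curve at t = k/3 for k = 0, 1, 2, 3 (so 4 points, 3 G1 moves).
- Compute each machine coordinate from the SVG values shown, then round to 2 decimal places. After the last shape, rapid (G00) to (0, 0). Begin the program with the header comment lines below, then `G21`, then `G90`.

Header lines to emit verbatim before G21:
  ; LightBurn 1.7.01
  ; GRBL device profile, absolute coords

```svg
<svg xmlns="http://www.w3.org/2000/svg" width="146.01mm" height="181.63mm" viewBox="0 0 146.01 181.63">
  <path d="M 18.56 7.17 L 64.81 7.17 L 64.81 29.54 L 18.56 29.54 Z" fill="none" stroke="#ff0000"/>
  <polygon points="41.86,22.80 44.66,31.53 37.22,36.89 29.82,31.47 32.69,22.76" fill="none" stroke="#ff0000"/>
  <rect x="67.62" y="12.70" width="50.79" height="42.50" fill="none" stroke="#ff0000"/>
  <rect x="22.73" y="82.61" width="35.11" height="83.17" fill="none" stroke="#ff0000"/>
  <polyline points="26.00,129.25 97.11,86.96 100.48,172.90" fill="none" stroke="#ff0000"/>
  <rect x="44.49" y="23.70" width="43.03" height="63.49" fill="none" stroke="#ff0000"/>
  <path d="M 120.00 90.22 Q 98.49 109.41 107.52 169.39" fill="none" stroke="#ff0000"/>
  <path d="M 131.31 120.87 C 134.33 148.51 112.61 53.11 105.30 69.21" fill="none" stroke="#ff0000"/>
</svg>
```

; LightBurn 1.7.01
; GRBL device profile, absolute coords
G21
G90
G00 X18.56 Y174.46
M3 S748
G1 X64.81 Y174.46 F1395
G1 X64.81 Y152.09
G1 X18.56 Y152.09
G1 X18.56 Y174.46
M5
G00 X41.86 Y158.83
M3 S748
G1 X44.66 Y150.10 F1395
G1 X37.22 Y144.74
G1 X29.82 Y150.16
G1 X32.69 Y158.87
G1 X41.86 Y158.83
M5
G00 X67.62 Y168.93
M3 S748
G1 X118.41 Y168.93 F1395
G1 X118.41 Y126.43
G1 X67.62 Y126.43
G1 X67.62 Y168.93
M5
G00 X22.73 Y99.02
M3 S748
G1 X57.84 Y99.02 F1395
G1 X57.84 Y15.85
G1 X22.73 Y15.85
G1 X22.73 Y99.02
M5
G00 X26.00 Y52.38
M3 S748
G1 X97.11 Y94.67 F1395
G1 X100.48 Y8.73
M5
G00 X44.49 Y157.93
M3 S748
G1 X87.52 Y157.93 F1395
G1 X87.52 Y94.44
G1 X44.49 Y94.44
G1 X44.49 Y157.93
M5
G00 X120.00 Y91.41
M3 S748
G1 X109.05 Y74.08 F1395
G1 X104.89 Y47.69
G1 X107.52 Y12.24
M5
G00 X131.31 Y60.76
M3 S748
G1 X127.53 Y65.45 F1395
G1 X115.96 Y100.04
G1 X105.30 Y112.42
M5
G00 X0.00 Y0.00

Since the viewBox matches the mm dimensions, user units are millimetres directly. The only transform is the Y-flip y_m = 181.63 − y_svg.

Shape 1 is a rectangle drawn with `<path>`. Its stroke #ff0000 means cut at S748, F1395. After flipping Y the toolpath is (18.56,174.46) → (64.81,174.46) → (64.81,152.09) → (18.56,152.09) → (18.56,174.46), returning to the start.

Shape 2 is a regular polygon drawn with `<polygon>`. Its stroke #ff0000 means cut at S748, F1395. After flipping Y the toolpath is (41.86,158.83) → (44.66,150.10) → (37.22,144.74) → (29.82,150.16) → (32.69,158.87) → (41.86,158.83), returning to the start.

Shape 3 is a rectangle drawn with `<rect>`. Its stroke #ff0000 means cut at S748, F1395. After flipping Y the toolpath is (67.62,168.93) → (118.41,168.93) → (118.41,126.43) → (67.62,126.43) → (67.62,168.93), returning to the start.

Shape 4 is a rectangle drawn with `<rect>`. Its stroke #ff0000 means cut at S748, F1395. After flipping Y the toolpath is (22.73,99.02) → (57.84,99.02) → (57.84,15.85) → (22.73,15.85) → (22.73,99.02), returning to the start.

Shape 5 is a open polyline drawn with `<polyline>`. Its stroke #ff0000 means cut at S748, F1395. After flipping Y the toolpath is (26.00,52.38) → (97.11,94.67) → (100.48,8.73).

Shape 6 is a rectangle drawn with `<rect>`. Its stroke #ff0000 means cut at S748, F1395. After flipping Y the toolpath is (44.49,157.93) → (87.52,157.93) → (87.52,94.44) → (44.49,94.44) → (44.49,157.93), returning to the start.

Shape 7 is a quadratic bezier drawn with `<path>`. Its stroke #ff0000 means cut at S748, F1395. After flipping Y the toolpath is (120.00,91.41) → (109.05,74.08) → (104.89,47.69) → (107.52,12.24).

Shape 8 is a cubic bezier drawn with `<path>`. Its stroke #ff0000 means cut at S748, F1395. After flipping Y the toolpath is (131.31,60.76) → (127.53,65.45) → (115.96,100.04) → (105.30,112.42).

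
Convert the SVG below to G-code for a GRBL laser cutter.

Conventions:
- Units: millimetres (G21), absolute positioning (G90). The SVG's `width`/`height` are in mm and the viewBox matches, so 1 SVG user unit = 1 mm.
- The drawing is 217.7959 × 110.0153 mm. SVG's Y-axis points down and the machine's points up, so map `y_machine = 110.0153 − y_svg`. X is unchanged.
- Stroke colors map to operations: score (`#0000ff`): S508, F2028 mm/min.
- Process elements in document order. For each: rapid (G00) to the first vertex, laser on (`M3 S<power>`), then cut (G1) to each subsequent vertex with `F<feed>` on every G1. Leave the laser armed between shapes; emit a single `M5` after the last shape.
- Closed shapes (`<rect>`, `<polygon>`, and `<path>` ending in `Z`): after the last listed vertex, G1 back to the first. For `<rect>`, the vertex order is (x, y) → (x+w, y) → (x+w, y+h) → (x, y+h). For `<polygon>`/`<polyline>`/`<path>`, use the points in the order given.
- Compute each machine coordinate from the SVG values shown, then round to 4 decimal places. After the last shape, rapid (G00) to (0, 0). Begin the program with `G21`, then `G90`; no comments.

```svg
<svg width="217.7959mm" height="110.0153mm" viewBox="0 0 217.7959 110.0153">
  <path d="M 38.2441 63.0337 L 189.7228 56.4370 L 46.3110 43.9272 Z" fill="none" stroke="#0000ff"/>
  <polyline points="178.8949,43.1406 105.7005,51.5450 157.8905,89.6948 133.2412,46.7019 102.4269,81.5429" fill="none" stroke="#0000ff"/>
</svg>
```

G21
G90
G00 X38.2441 Y46.9816
M3 S508
G1 X189.7228 Y53.5783 F2028
G1 X46.3110 Y66.0881 F2028
G1 X38.2441 Y46.9816 F2028
G00 X178.8949 Y66.8747
M3 S508
G1 X105.7005 Y58.4703 F2028
G1 X157.8905 Y20.3205 F2028
G1 X133.2412 Y63.3134 F2028
G1 X102.4269 Y28.4724 F2028
M5
G00 X0.0000 Y0.0000

viewBox `0 0 217.7959 110.0153` with mm width/height → 1 unit = 1 mm. Flip: y_m = 110.0153 − y_svg.

**Shape 1** — `<path>` closed polygon, stroke `#0000ff` → score (S508, F2028). Machine vertices: (38.2441,46.9816) → (189.7228,53.5783) → (46.3110,66.0881) → (38.2441,46.9816). Closed: final G1 returns to the first vertex.

**Shape 2** — `<polyline>` open polyline, stroke `#0000ff` → score (S508, F2028). Machine vertices: (178.8949,66.8747) → (105.7005,58.4703) → (157.8905,20.3205) → (133.2412,63.3134) → (102.4269,28.4724). Open path.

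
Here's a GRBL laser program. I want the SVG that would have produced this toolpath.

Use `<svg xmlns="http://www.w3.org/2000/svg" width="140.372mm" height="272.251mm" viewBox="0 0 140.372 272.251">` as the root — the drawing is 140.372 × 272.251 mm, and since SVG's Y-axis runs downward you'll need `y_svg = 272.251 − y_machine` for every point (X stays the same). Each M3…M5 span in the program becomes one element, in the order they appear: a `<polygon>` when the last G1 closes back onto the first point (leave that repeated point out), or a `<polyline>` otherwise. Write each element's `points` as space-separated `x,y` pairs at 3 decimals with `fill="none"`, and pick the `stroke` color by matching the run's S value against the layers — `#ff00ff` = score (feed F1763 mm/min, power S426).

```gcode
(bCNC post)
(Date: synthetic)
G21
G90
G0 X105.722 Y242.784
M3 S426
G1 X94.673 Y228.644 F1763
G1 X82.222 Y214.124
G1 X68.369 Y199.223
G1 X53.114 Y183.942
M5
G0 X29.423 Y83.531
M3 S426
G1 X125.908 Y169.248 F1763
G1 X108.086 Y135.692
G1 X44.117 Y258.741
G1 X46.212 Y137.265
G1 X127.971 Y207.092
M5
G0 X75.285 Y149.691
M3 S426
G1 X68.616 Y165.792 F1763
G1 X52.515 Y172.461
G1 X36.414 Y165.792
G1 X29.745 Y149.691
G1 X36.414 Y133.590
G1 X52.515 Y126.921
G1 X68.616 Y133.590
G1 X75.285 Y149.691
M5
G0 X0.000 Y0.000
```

<svg xmlns="http://www.w3.org/2000/svg" width="140.372mm" height="272.251mm" viewBox="0 0 140.372 272.251">
  <polyline points="105.722,29.467 94.673,43.607 82.222,58.127 68.369,73.028 53.114,88.309" fill="none" stroke="#ff00ff"/>
  <polyline points="29.423,188.720 125.908,103.003 108.086,136.559 44.117,13.510 46.212,134.986 127.971,65.159" fill="none" stroke="#ff00ff"/>
  <polygon points="75.285,122.560 68.616,106.459 52.515,99.790 36.414,106.459 29.745,122.560 36.414,138.661 52.515,145.330 68.616,138.661" fill="none" stroke="#ff00ff"/>
</svg>

Each laser-on run becomes one SVG element. Flip Y back into SVG space with y_svg = 272.251 − y_machine. Every run uses S426, so all elements get stroke `#ff00ff` (score).

Run 1: The run is open, so emit a `<polyline>` with points (Y-flipped): 105.722,29.467 94.673,43.607 82.222,58.127 68.369,73.028 53.114,88.309.

Run 2: The run is open, so emit a `<polyline>` with points (Y-flipped): 29.423,188.720 125.908,103.003 108.086,136.559 44.117,13.510 46.212,134.986 127.971,65.159.

Run 3: The run returns to its start, so emit a `<polygon>` with points (Y-flipped): 75.285,122.560 68.616,106.459 52.515,99.790 36.414,106.459 29.745,122.560 36.414,138.661 52.515,145.330 68.616,138.661.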